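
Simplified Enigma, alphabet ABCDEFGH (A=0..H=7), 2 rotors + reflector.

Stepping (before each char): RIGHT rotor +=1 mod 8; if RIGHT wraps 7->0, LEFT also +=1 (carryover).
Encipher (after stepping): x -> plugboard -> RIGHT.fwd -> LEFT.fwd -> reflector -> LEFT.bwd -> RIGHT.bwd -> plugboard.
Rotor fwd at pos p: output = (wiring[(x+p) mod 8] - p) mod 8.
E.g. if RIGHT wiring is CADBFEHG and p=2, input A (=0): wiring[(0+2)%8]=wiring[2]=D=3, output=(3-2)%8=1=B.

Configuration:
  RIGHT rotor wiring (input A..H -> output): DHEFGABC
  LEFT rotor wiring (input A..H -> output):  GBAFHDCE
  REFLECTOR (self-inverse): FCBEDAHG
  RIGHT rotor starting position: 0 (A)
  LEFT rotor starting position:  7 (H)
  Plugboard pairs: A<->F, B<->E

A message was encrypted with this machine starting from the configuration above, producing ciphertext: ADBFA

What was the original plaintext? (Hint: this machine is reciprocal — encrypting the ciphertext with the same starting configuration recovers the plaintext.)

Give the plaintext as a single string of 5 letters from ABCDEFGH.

Char 1 ('A'): step: R->1, L=7; A->plug->F->R->A->L->F->refl->A->L'->F->R'->D->plug->D
Char 2 ('D'): step: R->2, L=7; D->plug->D->R->G->L->E->refl->D->L'->H->R'->E->plug->B
Char 3 ('B'): step: R->3, L=7; B->plug->E->R->H->L->D->refl->E->L'->G->R'->D->plug->D
Char 4 ('F'): step: R->4, L=7; F->plug->A->R->C->L->C->refl->B->L'->D->R'->F->plug->A
Char 5 ('A'): step: R->5, L=7; A->plug->F->R->H->L->D->refl->E->L'->G->R'->D->plug->D

Answer: DBDAD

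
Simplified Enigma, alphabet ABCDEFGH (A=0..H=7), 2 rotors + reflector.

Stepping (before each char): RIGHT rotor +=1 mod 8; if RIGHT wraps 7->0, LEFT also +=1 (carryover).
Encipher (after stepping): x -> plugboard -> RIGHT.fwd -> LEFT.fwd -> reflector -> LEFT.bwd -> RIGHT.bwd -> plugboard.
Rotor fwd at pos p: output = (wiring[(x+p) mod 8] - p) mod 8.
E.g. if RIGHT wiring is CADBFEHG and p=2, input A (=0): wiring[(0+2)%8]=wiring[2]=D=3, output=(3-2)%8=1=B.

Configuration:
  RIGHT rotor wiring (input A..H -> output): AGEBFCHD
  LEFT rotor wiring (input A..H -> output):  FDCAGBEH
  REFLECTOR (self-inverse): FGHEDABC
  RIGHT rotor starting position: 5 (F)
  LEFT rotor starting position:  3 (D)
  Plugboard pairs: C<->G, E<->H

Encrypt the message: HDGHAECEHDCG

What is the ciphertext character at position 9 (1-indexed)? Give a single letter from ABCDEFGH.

Char 1 ('H'): step: R->6, L=3; H->plug->E->R->G->L->A->refl->F->L'->A->R'->D->plug->D
Char 2 ('D'): step: R->7, L=3; D->plug->D->R->F->L->C->refl->H->L'->H->R'->C->plug->G
Char 3 ('G'): step: R->0, L->4 (L advanced); G->plug->C->R->E->L->B->refl->G->L'->G->R'->B->plug->B
Char 4 ('H'): step: R->1, L=4; H->plug->E->R->B->L->F->refl->A->L'->C->R'->G->plug->C
Char 5 ('A'): step: R->2, L=4; A->plug->A->R->C->L->A->refl->F->L'->B->R'->F->plug->F
Char 6 ('E'): step: R->3, L=4; E->plug->H->R->B->L->F->refl->A->L'->C->R'->B->plug->B
Char 7 ('C'): step: R->4, L=4; C->plug->G->R->A->L->C->refl->H->L'->F->R'->H->plug->E
Char 8 ('E'): step: R->5, L=4; E->plug->H->R->A->L->C->refl->H->L'->F->R'->A->plug->A
Char 9 ('H'): step: R->6, L=4; H->plug->E->R->G->L->G->refl->B->L'->E->R'->H->plug->E

E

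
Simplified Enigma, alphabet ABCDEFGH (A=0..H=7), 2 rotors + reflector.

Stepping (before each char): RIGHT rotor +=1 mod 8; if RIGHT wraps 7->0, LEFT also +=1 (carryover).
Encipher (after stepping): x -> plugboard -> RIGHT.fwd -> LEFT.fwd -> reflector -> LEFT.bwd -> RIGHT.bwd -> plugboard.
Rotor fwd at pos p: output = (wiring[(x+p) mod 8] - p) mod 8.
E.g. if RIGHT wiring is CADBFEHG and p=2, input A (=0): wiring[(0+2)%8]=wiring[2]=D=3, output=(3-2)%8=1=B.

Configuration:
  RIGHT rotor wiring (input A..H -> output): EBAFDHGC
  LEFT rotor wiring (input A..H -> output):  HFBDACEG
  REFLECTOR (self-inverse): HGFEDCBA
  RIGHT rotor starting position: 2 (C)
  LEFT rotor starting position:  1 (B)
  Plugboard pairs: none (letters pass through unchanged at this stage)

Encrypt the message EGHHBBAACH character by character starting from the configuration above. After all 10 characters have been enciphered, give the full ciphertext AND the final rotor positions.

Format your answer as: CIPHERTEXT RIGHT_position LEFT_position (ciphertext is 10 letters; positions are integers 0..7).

Char 1 ('E'): step: R->3, L=1; E->plug->E->R->H->L->G->refl->B->L'->E->R'->C->plug->C
Char 2 ('G'): step: R->4, L=1; G->plug->G->R->E->L->B->refl->G->L'->H->R'->A->plug->A
Char 3 ('H'): step: R->5, L=1; H->plug->H->R->G->L->F->refl->C->L'->C->R'->A->plug->A
Char 4 ('H'): step: R->6, L=1; H->plug->H->R->B->L->A->refl->H->L'->D->R'->D->plug->D
Char 5 ('B'): step: R->7, L=1; B->plug->B->R->F->L->D->refl->E->L'->A->R'->G->plug->G
Char 6 ('B'): step: R->0, L->2 (L advanced); B->plug->B->R->B->L->B->refl->G->L'->C->R'->H->plug->H
Char 7 ('A'): step: R->1, L=2; A->plug->A->R->A->L->H->refl->A->L'->D->R'->H->plug->H
Char 8 ('A'): step: R->2, L=2; A->plug->A->R->G->L->F->refl->C->L'->E->R'->E->plug->E
Char 9 ('C'): step: R->3, L=2; C->plug->C->R->E->L->C->refl->F->L'->G->R'->G->plug->G
Char 10 ('H'): step: R->4, L=2; H->plug->H->R->B->L->B->refl->G->L'->C->R'->C->plug->C
Final: ciphertext=CAADGHHEGC, RIGHT=4, LEFT=2

Answer: CAADGHHEGC 4 2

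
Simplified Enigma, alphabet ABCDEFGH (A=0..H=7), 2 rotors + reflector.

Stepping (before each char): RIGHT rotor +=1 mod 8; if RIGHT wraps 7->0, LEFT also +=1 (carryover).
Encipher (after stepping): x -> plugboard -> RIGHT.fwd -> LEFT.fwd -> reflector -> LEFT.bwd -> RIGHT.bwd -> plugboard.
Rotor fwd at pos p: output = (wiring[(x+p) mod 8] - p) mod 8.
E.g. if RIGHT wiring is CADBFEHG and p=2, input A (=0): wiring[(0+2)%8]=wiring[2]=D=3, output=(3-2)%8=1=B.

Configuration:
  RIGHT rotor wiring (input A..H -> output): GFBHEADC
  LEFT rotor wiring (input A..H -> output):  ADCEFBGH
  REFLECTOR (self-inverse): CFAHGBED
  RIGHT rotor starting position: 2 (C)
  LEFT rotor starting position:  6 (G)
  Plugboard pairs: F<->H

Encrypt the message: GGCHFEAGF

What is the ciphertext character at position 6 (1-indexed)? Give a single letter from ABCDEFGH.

Char 1 ('G'): step: R->3, L=6; G->plug->G->R->C->L->C->refl->A->L'->A->R'->D->plug->D
Char 2 ('G'): step: R->4, L=6; G->plug->G->R->F->L->G->refl->E->L'->E->R'->B->plug->B
Char 3 ('C'): step: R->5, L=6; C->plug->C->R->F->L->G->refl->E->L'->E->R'->F->plug->H
Char 4 ('H'): step: R->6, L=6; H->plug->F->R->B->L->B->refl->F->L'->D->R'->E->plug->E
Char 5 ('F'): step: R->7, L=6; F->plug->H->R->E->L->E->refl->G->L'->F->R'->F->plug->H
Char 6 ('E'): step: R->0, L->7 (L advanced); E->plug->E->R->E->L->F->refl->B->L'->B->R'->C->plug->C

C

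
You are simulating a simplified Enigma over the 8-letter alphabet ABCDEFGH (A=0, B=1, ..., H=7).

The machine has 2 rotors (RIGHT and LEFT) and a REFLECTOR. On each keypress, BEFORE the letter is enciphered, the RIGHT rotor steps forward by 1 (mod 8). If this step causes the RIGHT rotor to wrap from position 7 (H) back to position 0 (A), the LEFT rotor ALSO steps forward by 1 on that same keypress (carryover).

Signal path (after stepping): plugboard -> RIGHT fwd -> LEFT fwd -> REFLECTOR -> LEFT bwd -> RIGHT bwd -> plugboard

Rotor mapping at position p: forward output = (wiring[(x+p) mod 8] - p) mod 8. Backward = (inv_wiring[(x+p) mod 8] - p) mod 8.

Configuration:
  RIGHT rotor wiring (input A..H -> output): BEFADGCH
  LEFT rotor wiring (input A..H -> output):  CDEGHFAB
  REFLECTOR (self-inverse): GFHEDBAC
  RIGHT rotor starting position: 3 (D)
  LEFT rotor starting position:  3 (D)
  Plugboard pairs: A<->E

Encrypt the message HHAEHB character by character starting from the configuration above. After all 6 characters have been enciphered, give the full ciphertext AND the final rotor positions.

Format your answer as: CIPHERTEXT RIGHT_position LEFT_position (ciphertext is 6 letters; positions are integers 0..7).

Char 1 ('H'): step: R->4, L=3; H->plug->H->R->E->L->G->refl->A->L'->G->R'->C->plug->C
Char 2 ('H'): step: R->5, L=3; H->plug->H->R->G->L->A->refl->G->L'->E->R'->D->plug->D
Char 3 ('A'): step: R->6, L=3; A->plug->E->R->H->L->B->refl->F->L'->D->R'->C->plug->C
Char 4 ('E'): step: R->7, L=3; E->plug->A->R->A->L->D->refl->E->L'->B->R'->E->plug->A
Char 5 ('H'): step: R->0, L->4 (L advanced); H->plug->H->R->H->L->C->refl->H->L'->F->R'->C->plug->C
Char 6 ('B'): step: R->1, L=4; B->plug->B->R->E->L->G->refl->A->L'->G->R'->G->plug->G
Final: ciphertext=CDCACG, RIGHT=1, LEFT=4

Answer: CDCACG 1 4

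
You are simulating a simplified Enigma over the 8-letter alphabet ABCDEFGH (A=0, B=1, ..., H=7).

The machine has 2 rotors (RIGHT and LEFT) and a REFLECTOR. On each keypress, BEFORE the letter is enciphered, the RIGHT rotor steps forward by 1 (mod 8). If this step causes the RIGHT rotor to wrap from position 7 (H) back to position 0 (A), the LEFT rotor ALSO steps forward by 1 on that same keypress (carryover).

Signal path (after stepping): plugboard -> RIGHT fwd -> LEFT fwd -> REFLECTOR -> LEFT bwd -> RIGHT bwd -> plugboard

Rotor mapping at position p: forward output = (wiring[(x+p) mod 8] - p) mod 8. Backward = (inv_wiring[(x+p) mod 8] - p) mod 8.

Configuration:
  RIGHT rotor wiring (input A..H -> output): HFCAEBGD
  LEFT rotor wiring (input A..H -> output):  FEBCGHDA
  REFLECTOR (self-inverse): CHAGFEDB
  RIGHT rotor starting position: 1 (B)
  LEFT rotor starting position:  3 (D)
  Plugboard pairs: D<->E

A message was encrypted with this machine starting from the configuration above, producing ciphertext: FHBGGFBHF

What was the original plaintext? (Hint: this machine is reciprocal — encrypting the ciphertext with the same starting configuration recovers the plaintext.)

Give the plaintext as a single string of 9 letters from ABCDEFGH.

Char 1 ('F'): step: R->2, L=3; F->plug->F->R->B->L->D->refl->G->L'->H->R'->D->plug->E
Char 2 ('H'): step: R->3, L=3; H->plug->H->R->H->L->G->refl->D->L'->B->R'->B->plug->B
Char 3 ('B'): step: R->4, L=3; B->plug->B->R->F->L->C->refl->A->L'->D->R'->E->plug->D
Char 4 ('G'): step: R->5, L=3; G->plug->G->R->D->L->A->refl->C->L'->F->R'->F->plug->F
Char 5 ('G'): step: R->6, L=3; G->plug->G->R->G->L->B->refl->H->L'->A->R'->A->plug->A
Char 6 ('F'): step: R->7, L=3; F->plug->F->R->F->L->C->refl->A->L'->D->R'->D->plug->E
Char 7 ('B'): step: R->0, L->4 (L advanced); B->plug->B->R->F->L->A->refl->C->L'->A->R'->D->plug->E
Char 8 ('H'): step: R->1, L=4; H->plug->H->R->G->L->F->refl->E->L'->D->R'->D->plug->E
Char 9 ('F'): step: R->2, L=4; F->plug->F->R->B->L->D->refl->G->L'->H->R'->D->plug->E

Answer: EBDFAEEEE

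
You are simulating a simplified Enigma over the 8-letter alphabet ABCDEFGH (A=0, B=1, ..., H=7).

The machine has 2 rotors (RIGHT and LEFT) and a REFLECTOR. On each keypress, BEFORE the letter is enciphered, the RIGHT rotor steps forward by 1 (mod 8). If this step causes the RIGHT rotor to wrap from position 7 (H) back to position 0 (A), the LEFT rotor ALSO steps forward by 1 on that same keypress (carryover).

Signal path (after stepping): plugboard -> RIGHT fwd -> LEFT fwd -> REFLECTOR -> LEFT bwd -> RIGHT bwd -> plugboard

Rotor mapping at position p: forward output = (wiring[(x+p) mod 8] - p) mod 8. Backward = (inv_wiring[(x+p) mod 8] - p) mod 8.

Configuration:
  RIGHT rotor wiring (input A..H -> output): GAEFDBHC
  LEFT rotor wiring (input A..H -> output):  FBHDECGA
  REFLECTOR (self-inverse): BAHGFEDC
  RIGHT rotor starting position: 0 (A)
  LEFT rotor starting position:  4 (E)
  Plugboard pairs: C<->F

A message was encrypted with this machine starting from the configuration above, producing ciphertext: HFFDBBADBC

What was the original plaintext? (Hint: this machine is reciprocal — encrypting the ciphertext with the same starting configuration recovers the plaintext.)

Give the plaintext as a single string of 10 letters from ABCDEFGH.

Answer: BHHHCFDGGG

Derivation:
Char 1 ('H'): step: R->1, L=4; H->plug->H->R->F->L->F->refl->E->L'->D->R'->B->plug->B
Char 2 ('F'): step: R->2, L=4; F->plug->C->R->B->L->G->refl->D->L'->G->R'->H->plug->H
Char 3 ('F'): step: R->3, L=4; F->plug->C->R->G->L->D->refl->G->L'->B->R'->H->plug->H
Char 4 ('D'): step: R->4, L=4; D->plug->D->R->G->L->D->refl->G->L'->B->R'->H->plug->H
Char 5 ('B'): step: R->5, L=4; B->plug->B->R->C->L->C->refl->H->L'->H->R'->F->plug->C
Char 6 ('B'): step: R->6, L=4; B->plug->B->R->E->L->B->refl->A->L'->A->R'->C->plug->F
Char 7 ('A'): step: R->7, L=4; A->plug->A->R->D->L->E->refl->F->L'->F->R'->D->plug->D
Char 8 ('D'): step: R->0, L->5 (L advanced); D->plug->D->R->F->L->C->refl->H->L'->H->R'->G->plug->G
Char 9 ('B'): step: R->1, L=5; B->plug->B->R->D->L->A->refl->B->L'->B->R'->G->plug->G
Char 10 ('C'): step: R->2, L=5; C->plug->F->R->A->L->F->refl->E->L'->E->R'->G->plug->G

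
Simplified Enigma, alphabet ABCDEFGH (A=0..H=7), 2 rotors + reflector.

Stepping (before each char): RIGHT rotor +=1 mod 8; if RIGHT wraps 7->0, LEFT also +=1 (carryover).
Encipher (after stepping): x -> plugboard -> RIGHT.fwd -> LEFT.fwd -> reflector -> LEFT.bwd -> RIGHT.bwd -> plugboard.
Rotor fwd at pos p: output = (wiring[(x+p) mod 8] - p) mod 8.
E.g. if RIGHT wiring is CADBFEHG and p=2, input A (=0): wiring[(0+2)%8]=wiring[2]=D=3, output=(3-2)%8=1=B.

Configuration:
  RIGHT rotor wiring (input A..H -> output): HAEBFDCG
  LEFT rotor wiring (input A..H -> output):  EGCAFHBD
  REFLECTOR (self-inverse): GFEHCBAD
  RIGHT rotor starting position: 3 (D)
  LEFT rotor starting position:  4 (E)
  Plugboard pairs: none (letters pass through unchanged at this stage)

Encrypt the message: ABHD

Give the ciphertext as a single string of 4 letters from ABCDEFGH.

Char 1 ('A'): step: R->4, L=4; A->plug->A->R->B->L->D->refl->H->L'->D->R'->E->plug->E
Char 2 ('B'): step: R->5, L=4; B->plug->B->R->F->L->C->refl->E->L'->H->R'->F->plug->F
Char 3 ('H'): step: R->6, L=4; H->plug->H->R->F->L->C->refl->E->L'->H->R'->G->plug->G
Char 4 ('D'): step: R->7, L=4; D->plug->D->R->F->L->C->refl->E->L'->H->R'->A->plug->A

Answer: EFGA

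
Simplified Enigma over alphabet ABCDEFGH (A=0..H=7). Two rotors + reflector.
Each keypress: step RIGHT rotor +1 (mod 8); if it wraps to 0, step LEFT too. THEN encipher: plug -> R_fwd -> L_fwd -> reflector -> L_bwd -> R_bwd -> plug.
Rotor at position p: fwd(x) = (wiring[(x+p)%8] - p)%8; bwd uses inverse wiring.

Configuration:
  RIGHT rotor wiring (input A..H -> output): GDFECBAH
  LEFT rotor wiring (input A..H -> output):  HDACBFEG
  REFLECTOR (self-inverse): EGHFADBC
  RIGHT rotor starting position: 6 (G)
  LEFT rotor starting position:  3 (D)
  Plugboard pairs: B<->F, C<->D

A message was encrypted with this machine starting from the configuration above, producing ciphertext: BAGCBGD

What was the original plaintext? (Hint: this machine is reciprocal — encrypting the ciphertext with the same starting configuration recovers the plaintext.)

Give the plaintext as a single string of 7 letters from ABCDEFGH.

Char 1 ('B'): step: R->7, L=3; B->plug->F->R->D->L->B->refl->G->L'->B->R'->H->plug->H
Char 2 ('A'): step: R->0, L->4 (L advanced); A->plug->A->R->G->L->E->refl->A->L'->C->R'->E->plug->E
Char 3 ('G'): step: R->1, L=4; G->plug->G->R->G->L->E->refl->A->L'->C->R'->A->plug->A
Char 4 ('C'): step: R->2, L=4; C->plug->D->R->H->L->G->refl->B->L'->B->R'->H->plug->H
Char 5 ('B'): step: R->3, L=4; B->plug->F->R->D->L->C->refl->H->L'->F->R'->D->plug->C
Char 6 ('G'): step: R->4, L=4; G->plug->G->R->B->L->B->refl->G->L'->H->R'->F->plug->B
Char 7 ('D'): step: R->5, L=4; D->plug->C->R->C->L->A->refl->E->L'->G->R'->E->plug->E

Answer: HEAHCBE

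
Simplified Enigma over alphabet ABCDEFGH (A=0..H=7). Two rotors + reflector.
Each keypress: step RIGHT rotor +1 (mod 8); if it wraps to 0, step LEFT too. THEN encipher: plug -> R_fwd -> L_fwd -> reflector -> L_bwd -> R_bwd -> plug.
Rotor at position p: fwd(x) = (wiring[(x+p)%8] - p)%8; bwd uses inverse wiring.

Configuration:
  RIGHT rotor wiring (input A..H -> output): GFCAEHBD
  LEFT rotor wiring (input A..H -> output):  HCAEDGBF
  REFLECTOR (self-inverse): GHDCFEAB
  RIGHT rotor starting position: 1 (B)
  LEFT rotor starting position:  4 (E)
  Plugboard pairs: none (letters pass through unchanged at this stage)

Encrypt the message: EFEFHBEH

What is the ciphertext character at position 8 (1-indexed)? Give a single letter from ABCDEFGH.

Char 1 ('E'): step: R->2, L=4; E->plug->E->R->H->L->A->refl->G->L'->F->R'->D->plug->D
Char 2 ('F'): step: R->3, L=4; F->plug->F->R->D->L->B->refl->H->L'->A->R'->E->plug->E
Char 3 ('E'): step: R->4, L=4; E->plug->E->R->C->L->F->refl->E->L'->G->R'->G->plug->G
Char 4 ('F'): step: R->5, L=4; F->plug->F->R->F->L->G->refl->A->L'->H->R'->H->plug->H
Char 5 ('H'): step: R->6, L=4; H->plug->H->R->B->L->C->refl->D->L'->E->R'->E->plug->E
Char 6 ('B'): step: R->7, L=4; B->plug->B->R->H->L->A->refl->G->L'->F->R'->F->plug->F
Char 7 ('E'): step: R->0, L->5 (L advanced); E->plug->E->R->E->L->F->refl->E->L'->B->R'->G->plug->G
Char 8 ('H'): step: R->1, L=5; H->plug->H->R->F->L->D->refl->C->L'->D->R'->D->plug->D

D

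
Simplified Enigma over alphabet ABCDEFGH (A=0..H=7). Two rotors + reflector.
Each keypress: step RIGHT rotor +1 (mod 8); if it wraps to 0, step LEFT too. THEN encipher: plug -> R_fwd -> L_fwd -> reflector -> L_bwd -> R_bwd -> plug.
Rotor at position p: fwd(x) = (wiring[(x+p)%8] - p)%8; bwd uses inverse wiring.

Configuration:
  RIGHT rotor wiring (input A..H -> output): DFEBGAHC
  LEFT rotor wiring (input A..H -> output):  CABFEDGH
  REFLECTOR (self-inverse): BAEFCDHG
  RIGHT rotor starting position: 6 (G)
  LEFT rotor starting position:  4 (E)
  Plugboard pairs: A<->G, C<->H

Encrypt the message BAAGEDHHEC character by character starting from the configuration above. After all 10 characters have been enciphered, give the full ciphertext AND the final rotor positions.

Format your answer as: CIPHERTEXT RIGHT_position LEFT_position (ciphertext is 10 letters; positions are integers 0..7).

Char 1 ('B'): step: R->7, L=4; B->plug->B->R->E->L->G->refl->H->L'->B->R'->G->plug->A
Char 2 ('A'): step: R->0, L->5 (L advanced); A->plug->G->R->H->L->H->refl->G->L'->A->R'->F->plug->F
Char 3 ('A'): step: R->1, L=5; A->plug->G->R->B->L->B->refl->A->L'->G->R'->F->plug->F
Char 4 ('G'): step: R->2, L=5; G->plug->A->R->C->L->C->refl->E->L'->F->R'->E->plug->E
Char 5 ('E'): step: R->3, L=5; E->plug->E->R->H->L->H->refl->G->L'->A->R'->F->plug->F
Char 6 ('D'): step: R->4, L=5; D->plug->D->R->G->L->A->refl->B->L'->B->R'->F->plug->F
Char 7 ('H'): step: R->5, L=5; H->plug->C->R->F->L->E->refl->C->L'->C->R'->B->plug->B
Char 8 ('H'): step: R->6, L=5; H->plug->C->R->F->L->E->refl->C->L'->C->R'->H->plug->C
Char 9 ('E'): step: R->7, L=5; E->plug->E->R->C->L->C->refl->E->L'->F->R'->D->plug->D
Char 10 ('C'): step: R->0, L->6 (L advanced); C->plug->H->R->C->L->E->refl->C->L'->D->R'->A->plug->G
Final: ciphertext=AFFEFFBCDG, RIGHT=0, LEFT=6

Answer: AFFEFFBCDG 0 6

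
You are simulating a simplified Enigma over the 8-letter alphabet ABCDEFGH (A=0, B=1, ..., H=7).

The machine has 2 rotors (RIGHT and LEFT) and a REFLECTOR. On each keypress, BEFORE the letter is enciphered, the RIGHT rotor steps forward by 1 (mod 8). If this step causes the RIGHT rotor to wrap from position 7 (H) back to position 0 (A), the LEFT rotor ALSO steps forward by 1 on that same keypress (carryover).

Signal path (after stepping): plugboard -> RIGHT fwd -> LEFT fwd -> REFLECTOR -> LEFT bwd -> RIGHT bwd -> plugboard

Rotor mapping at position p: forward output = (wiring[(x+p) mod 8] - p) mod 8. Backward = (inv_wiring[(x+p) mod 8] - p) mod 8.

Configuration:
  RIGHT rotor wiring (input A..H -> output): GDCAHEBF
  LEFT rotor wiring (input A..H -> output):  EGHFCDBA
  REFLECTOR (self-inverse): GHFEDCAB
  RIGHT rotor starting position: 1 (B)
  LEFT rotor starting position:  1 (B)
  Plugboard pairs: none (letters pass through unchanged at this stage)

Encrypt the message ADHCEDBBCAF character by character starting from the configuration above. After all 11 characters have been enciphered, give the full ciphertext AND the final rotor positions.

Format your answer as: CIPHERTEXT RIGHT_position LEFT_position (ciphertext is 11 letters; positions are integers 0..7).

Answer: GFBBCAFCDED 4 2

Derivation:
Char 1 ('A'): step: R->2, L=1; A->plug->A->R->A->L->F->refl->C->L'->E->R'->G->plug->G
Char 2 ('D'): step: R->3, L=1; D->plug->D->R->G->L->H->refl->B->L'->D->R'->F->plug->F
Char 3 ('H'): step: R->4, L=1; H->plug->H->R->E->L->C->refl->F->L'->A->R'->B->plug->B
Char 4 ('C'): step: R->5, L=1; C->plug->C->R->A->L->F->refl->C->L'->E->R'->B->plug->B
Char 5 ('E'): step: R->6, L=1; E->plug->E->R->E->L->C->refl->F->L'->A->R'->C->plug->C
Char 6 ('D'): step: R->7, L=1; D->plug->D->R->D->L->B->refl->H->L'->G->R'->A->plug->A
Char 7 ('B'): step: R->0, L->2 (L advanced); B->plug->B->R->D->L->B->refl->H->L'->E->R'->F->plug->F
Char 8 ('B'): step: R->1, L=2; B->plug->B->R->B->L->D->refl->E->L'->H->R'->C->plug->C
Char 9 ('C'): step: R->2, L=2; C->plug->C->R->F->L->G->refl->A->L'->C->R'->D->plug->D
Char 10 ('A'): step: R->3, L=2; A->plug->A->R->F->L->G->refl->A->L'->C->R'->E->plug->E
Char 11 ('F'): step: R->4, L=2; F->plug->F->R->H->L->E->refl->D->L'->B->R'->D->plug->D
Final: ciphertext=GFBBCAFCDED, RIGHT=4, LEFT=2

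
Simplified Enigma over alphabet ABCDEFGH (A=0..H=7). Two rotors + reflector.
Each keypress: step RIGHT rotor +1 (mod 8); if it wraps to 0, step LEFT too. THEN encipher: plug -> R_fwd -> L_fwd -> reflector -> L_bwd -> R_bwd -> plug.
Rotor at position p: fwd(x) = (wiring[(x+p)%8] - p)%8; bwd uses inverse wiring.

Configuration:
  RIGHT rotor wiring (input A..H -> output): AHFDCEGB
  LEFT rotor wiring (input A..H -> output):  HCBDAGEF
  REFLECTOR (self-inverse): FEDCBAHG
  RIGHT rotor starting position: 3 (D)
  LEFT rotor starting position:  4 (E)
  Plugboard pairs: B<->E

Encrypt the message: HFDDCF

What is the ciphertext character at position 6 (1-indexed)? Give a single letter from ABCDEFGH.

Char 1 ('H'): step: R->4, L=4; H->plug->H->R->H->L->H->refl->G->L'->F->R'->D->plug->D
Char 2 ('F'): step: R->5, L=4; F->plug->F->R->A->L->E->refl->B->L'->D->R'->D->plug->D
Char 3 ('D'): step: R->6, L=4; D->plug->D->R->B->L->C->refl->D->L'->E->R'->G->plug->G
Char 4 ('D'): step: R->7, L=4; D->plug->D->R->G->L->F->refl->A->L'->C->R'->A->plug->A
Char 5 ('C'): step: R->0, L->5 (L advanced); C->plug->C->R->F->L->E->refl->B->L'->A->R'->A->plug->A
Char 6 ('F'): step: R->1, L=5; F->plug->F->R->F->L->E->refl->B->L'->A->R'->G->plug->G

G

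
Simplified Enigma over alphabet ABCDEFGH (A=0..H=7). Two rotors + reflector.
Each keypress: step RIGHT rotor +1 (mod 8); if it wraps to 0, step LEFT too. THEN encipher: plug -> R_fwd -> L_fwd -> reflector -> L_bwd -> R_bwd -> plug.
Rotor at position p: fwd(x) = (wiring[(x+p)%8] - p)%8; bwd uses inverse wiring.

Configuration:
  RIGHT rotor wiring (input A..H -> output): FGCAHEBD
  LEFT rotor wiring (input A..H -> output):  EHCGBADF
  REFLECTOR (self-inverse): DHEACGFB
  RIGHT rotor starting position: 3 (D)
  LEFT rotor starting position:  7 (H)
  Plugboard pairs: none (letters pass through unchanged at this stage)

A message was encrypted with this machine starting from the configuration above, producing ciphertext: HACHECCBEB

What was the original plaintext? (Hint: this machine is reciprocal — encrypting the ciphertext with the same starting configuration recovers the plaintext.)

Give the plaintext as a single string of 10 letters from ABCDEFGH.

Answer: GFBDHEBCHE

Derivation:
Char 1 ('H'): step: R->4, L=7; H->plug->H->R->E->L->H->refl->B->L'->G->R'->G->plug->G
Char 2 ('A'): step: R->5, L=7; A->plug->A->R->H->L->E->refl->C->L'->F->R'->F->plug->F
Char 3 ('C'): step: R->6, L=7; C->plug->C->R->H->L->E->refl->C->L'->F->R'->B->plug->B
Char 4 ('H'): step: R->7, L=7; H->plug->H->R->C->L->A->refl->D->L'->D->R'->D->plug->D
Char 5 ('E'): step: R->0, L->0 (L advanced); E->plug->E->R->H->L->F->refl->G->L'->D->R'->H->plug->H
Char 6 ('C'): step: R->1, L=0; C->plug->C->R->H->L->F->refl->G->L'->D->R'->E->plug->E
Char 7 ('C'): step: R->2, L=0; C->plug->C->R->F->L->A->refl->D->L'->G->R'->B->plug->B
Char 8 ('B'): step: R->3, L=0; B->plug->B->R->E->L->B->refl->H->L'->B->R'->C->plug->C
Char 9 ('E'): step: R->4, L=0; E->plug->E->R->B->L->H->refl->B->L'->E->R'->H->plug->H
Char 10 ('B'): step: R->5, L=0; B->plug->B->R->E->L->B->refl->H->L'->B->R'->E->plug->E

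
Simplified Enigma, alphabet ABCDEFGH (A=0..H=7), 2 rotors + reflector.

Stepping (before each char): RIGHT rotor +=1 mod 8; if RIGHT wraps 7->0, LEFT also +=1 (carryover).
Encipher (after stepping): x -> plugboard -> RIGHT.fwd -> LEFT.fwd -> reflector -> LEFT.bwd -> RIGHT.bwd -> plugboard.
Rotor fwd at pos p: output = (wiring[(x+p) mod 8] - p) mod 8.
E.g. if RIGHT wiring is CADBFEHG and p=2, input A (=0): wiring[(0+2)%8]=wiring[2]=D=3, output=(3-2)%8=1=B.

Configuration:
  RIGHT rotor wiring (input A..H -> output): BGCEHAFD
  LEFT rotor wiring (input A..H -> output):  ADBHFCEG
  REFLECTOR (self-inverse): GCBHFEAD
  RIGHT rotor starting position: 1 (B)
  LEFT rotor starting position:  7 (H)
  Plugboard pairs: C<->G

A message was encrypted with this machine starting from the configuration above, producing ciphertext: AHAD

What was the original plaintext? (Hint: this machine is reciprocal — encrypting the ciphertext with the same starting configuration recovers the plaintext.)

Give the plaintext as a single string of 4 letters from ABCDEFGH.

Char 1 ('A'): step: R->2, L=7; A->plug->A->R->A->L->H->refl->D->L'->G->R'->D->plug->D
Char 2 ('H'): step: R->3, L=7; H->plug->H->R->H->L->F->refl->E->L'->C->R'->D->plug->D
Char 3 ('A'): step: R->4, L=7; A->plug->A->R->D->L->C->refl->B->L'->B->R'->C->plug->G
Char 4 ('D'): step: R->5, L=7; D->plug->D->R->E->L->A->refl->G->L'->F->R'->F->plug->F

Answer: DDGF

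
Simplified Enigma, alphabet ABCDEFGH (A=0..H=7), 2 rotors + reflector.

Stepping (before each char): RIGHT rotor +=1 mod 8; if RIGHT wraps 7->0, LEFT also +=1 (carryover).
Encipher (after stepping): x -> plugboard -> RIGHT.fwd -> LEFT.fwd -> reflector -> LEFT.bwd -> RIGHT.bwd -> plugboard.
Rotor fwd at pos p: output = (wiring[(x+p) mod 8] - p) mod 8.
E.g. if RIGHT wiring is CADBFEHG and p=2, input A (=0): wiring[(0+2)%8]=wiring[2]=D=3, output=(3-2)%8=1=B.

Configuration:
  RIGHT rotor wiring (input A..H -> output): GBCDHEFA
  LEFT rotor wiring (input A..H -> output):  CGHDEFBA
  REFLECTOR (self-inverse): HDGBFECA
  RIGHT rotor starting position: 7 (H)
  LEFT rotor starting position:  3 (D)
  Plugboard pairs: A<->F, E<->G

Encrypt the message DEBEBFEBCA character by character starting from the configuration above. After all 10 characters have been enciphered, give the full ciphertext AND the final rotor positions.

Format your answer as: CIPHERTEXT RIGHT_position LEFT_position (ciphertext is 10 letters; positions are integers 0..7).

Char 1 ('D'): step: R->0, L->4 (L advanced); D->plug->D->R->D->L->E->refl->F->L'->C->R'->C->plug->C
Char 2 ('E'): step: R->1, L=4; E->plug->G->R->H->L->H->refl->A->L'->A->R'->A->plug->F
Char 3 ('B'): step: R->2, L=4; B->plug->B->R->B->L->B->refl->D->L'->G->R'->F->plug->A
Char 4 ('E'): step: R->3, L=4; E->plug->G->R->G->L->D->refl->B->L'->B->R'->C->plug->C
Char 5 ('B'): step: R->4, L=4; B->plug->B->R->A->L->A->refl->H->L'->H->R'->H->plug->H
Char 6 ('F'): step: R->5, L=4; F->plug->A->R->H->L->H->refl->A->L'->A->R'->B->plug->B
Char 7 ('E'): step: R->6, L=4; E->plug->G->R->B->L->B->refl->D->L'->G->R'->H->plug->H
Char 8 ('B'): step: R->7, L=4; B->plug->B->R->H->L->H->refl->A->L'->A->R'->F->plug->A
Char 9 ('C'): step: R->0, L->5 (L advanced); C->plug->C->R->C->L->D->refl->B->L'->E->R'->F->plug->A
Char 10 ('A'): step: R->1, L=5; A->plug->F->R->E->L->B->refl->D->L'->C->R'->C->plug->C
Final: ciphertext=CFACHBHAAC, RIGHT=1, LEFT=5

Answer: CFACHBHAAC 1 5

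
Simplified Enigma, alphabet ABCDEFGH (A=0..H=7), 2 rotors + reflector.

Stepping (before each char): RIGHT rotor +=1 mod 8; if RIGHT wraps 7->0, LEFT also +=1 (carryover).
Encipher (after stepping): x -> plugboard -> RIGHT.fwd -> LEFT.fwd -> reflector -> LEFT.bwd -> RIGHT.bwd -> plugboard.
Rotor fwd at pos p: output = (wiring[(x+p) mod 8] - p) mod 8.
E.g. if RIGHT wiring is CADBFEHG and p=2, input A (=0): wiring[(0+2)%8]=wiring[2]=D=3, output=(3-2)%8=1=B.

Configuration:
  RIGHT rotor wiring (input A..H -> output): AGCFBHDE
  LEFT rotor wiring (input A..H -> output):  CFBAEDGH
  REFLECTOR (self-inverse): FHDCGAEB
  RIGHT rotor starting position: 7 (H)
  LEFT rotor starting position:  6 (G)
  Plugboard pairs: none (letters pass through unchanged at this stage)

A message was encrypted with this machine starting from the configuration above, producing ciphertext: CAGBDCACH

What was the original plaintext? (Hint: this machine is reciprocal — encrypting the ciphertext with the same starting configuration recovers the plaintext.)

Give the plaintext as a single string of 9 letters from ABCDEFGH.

Char 1 ('C'): step: R->0, L->7 (L advanced); C->plug->C->R->C->L->G->refl->E->L'->G->R'->B->plug->B
Char 2 ('A'): step: R->1, L=7; A->plug->A->R->F->L->F->refl->A->L'->A->R'->D->plug->D
Char 3 ('G'): step: R->2, L=7; G->plug->G->R->G->L->E->refl->G->L'->C->R'->F->plug->F
Char 4 ('B'): step: R->3, L=7; B->plug->B->R->G->L->E->refl->G->L'->C->R'->A->plug->A
Char 5 ('D'): step: R->4, L=7; D->plug->D->R->A->L->A->refl->F->L'->F->R'->A->plug->A
Char 6 ('C'): step: R->5, L=7; C->plug->C->R->H->L->H->refl->B->L'->E->R'->H->plug->H
Char 7 ('A'): step: R->6, L=7; A->plug->A->R->F->L->F->refl->A->L'->A->R'->D->plug->D
Char 8 ('C'): step: R->7, L=7; C->plug->C->R->H->L->H->refl->B->L'->E->R'->H->plug->H
Char 9 ('H'): step: R->0, L->0 (L advanced); H->plug->H->R->E->L->E->refl->G->L'->G->R'->B->plug->B

Answer: BDFAAHDHB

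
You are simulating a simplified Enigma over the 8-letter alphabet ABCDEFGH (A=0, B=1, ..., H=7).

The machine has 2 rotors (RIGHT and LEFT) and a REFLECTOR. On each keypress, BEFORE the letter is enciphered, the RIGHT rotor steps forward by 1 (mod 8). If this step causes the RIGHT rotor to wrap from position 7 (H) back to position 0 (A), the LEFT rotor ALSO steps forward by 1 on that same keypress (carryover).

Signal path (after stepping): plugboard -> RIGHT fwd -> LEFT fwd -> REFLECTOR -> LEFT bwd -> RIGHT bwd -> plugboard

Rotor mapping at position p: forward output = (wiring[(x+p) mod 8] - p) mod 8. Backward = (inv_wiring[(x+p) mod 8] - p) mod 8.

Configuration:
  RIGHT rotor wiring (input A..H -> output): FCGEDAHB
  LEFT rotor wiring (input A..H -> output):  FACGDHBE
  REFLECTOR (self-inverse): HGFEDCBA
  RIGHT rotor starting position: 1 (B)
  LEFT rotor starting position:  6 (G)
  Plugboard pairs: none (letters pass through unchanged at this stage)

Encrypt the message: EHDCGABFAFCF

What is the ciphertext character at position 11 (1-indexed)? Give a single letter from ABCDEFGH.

Char 1 ('E'): step: R->2, L=6; E->plug->E->R->F->L->A->refl->H->L'->C->R'->B->plug->B
Char 2 ('H'): step: R->3, L=6; H->plug->H->R->D->L->C->refl->F->L'->G->R'->E->plug->E
Char 3 ('D'): step: R->4, L=6; D->plug->D->R->F->L->A->refl->H->L'->C->R'->G->plug->G
Char 4 ('C'): step: R->5, L=6; C->plug->C->R->E->L->E->refl->D->L'->A->R'->D->plug->D
Char 5 ('G'): step: R->6, L=6; G->plug->G->R->F->L->A->refl->H->L'->C->R'->H->plug->H
Char 6 ('A'): step: R->7, L=6; A->plug->A->R->C->L->H->refl->A->L'->F->R'->E->plug->E
Char 7 ('B'): step: R->0, L->7 (L advanced); B->plug->B->R->C->L->B->refl->G->L'->B->R'->H->plug->H
Char 8 ('F'): step: R->1, L=7; F->plug->F->R->G->L->A->refl->H->L'->E->R'->H->plug->H
Char 9 ('A'): step: R->2, L=7; A->plug->A->R->E->L->H->refl->A->L'->G->R'->D->plug->D
Char 10 ('F'): step: R->3, L=7; F->plug->F->R->C->L->B->refl->G->L'->B->R'->A->plug->A
Char 11 ('C'): step: R->4, L=7; C->plug->C->R->D->L->D->refl->E->L'->F->R'->D->plug->D

D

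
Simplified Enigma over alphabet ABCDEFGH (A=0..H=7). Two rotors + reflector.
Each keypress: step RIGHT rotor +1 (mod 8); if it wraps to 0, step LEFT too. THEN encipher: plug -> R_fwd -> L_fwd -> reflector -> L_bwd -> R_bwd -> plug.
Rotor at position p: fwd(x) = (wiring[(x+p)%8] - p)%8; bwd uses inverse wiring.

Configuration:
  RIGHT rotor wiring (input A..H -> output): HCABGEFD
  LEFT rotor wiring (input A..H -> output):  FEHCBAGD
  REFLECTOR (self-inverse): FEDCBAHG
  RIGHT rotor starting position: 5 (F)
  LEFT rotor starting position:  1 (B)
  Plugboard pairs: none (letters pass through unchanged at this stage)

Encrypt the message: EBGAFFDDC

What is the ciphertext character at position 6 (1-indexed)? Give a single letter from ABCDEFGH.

Char 1 ('E'): step: R->6, L=1; E->plug->E->R->C->L->B->refl->E->L'->H->R'->A->plug->A
Char 2 ('B'): step: R->7, L=1; B->plug->B->R->A->L->D->refl->C->L'->G->R'->H->plug->H
Char 3 ('G'): step: R->0, L->2 (L advanced); G->plug->G->R->F->L->B->refl->E->L'->E->R'->F->plug->F
Char 4 ('A'): step: R->1, L=2; A->plug->A->R->B->L->A->refl->F->L'->A->R'->C->plug->C
Char 5 ('F'): step: R->2, L=2; F->plug->F->R->B->L->A->refl->F->L'->A->R'->H->plug->H
Char 6 ('F'): step: R->3, L=2; F->plug->F->R->E->L->E->refl->B->L'->F->R'->H->plug->H

H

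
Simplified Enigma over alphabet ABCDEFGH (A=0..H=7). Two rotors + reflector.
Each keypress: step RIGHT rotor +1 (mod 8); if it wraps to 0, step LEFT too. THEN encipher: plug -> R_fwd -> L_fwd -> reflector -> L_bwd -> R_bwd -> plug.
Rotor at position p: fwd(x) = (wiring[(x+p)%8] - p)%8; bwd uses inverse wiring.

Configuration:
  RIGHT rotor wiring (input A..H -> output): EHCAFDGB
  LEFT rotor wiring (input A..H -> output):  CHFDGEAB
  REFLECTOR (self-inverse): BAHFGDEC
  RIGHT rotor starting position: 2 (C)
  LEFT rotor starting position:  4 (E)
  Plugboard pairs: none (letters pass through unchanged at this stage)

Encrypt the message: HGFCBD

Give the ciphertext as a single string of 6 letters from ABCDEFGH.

Char 1 ('H'): step: R->3, L=4; H->plug->H->R->H->L->H->refl->C->L'->A->R'->C->plug->C
Char 2 ('G'): step: R->4, L=4; G->plug->G->R->G->L->B->refl->A->L'->B->R'->A->plug->A
Char 3 ('F'): step: R->5, L=4; F->plug->F->R->F->L->D->refl->F->L'->D->R'->G->plug->G
Char 4 ('C'): step: R->6, L=4; C->plug->C->R->G->L->B->refl->A->L'->B->R'->D->plug->D
Char 5 ('B'): step: R->7, L=4; B->plug->B->R->F->L->D->refl->F->L'->D->R'->D->plug->D
Char 6 ('D'): step: R->0, L->5 (L advanced); D->plug->D->R->A->L->H->refl->C->L'->E->R'->A->plug->A

Answer: CAGDDA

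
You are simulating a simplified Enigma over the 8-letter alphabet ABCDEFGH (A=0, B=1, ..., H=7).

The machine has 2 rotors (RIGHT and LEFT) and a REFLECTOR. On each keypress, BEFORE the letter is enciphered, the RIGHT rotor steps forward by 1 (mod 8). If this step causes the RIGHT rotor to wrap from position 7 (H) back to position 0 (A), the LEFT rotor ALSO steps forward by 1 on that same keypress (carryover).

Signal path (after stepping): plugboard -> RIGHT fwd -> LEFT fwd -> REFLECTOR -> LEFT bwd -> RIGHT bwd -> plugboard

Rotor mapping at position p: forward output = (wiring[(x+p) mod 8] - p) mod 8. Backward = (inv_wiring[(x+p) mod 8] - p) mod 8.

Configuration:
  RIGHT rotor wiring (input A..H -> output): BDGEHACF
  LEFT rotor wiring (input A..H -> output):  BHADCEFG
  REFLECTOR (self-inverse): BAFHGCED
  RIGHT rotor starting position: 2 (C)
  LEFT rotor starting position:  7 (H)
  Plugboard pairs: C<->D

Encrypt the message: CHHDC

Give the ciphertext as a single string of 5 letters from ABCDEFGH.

Answer: BEAHD

Derivation:
Char 1 ('C'): step: R->3, L=7; C->plug->D->R->H->L->G->refl->E->L'->E->R'->B->plug->B
Char 2 ('H'): step: R->4, L=7; H->plug->H->R->A->L->H->refl->D->L'->F->R'->E->plug->E
Char 3 ('H'): step: R->5, L=7; H->plug->H->R->C->L->A->refl->B->L'->D->R'->A->plug->A
Char 4 ('D'): step: R->6, L=7; D->plug->C->R->D->L->B->refl->A->L'->C->R'->H->plug->H
Char 5 ('C'): step: R->7, L=7; C->plug->D->R->H->L->G->refl->E->L'->E->R'->C->plug->D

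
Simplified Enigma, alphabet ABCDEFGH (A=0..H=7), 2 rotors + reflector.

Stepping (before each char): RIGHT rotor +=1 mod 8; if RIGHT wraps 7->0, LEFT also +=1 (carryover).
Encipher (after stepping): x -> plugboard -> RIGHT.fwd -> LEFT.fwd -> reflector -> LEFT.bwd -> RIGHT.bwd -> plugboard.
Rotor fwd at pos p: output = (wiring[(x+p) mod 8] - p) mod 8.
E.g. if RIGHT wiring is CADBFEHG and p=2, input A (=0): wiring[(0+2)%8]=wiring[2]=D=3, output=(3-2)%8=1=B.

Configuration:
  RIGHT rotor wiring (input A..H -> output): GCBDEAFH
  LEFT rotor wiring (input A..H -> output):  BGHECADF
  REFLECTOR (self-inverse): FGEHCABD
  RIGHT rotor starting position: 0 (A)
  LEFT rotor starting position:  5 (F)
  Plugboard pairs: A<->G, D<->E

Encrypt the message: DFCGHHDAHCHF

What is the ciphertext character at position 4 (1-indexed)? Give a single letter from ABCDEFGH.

Char 1 ('D'): step: R->1, L=5; D->plug->E->R->H->L->F->refl->A->L'->C->R'->C->plug->C
Char 2 ('F'): step: R->2, L=5; F->plug->F->R->F->L->C->refl->E->L'->D->R'->E->plug->D
Char 3 ('C'): step: R->3, L=5; C->plug->C->R->F->L->C->refl->E->L'->D->R'->F->plug->F
Char 4 ('G'): step: R->4, L=5; G->plug->A->R->A->L->D->refl->H->L'->G->R'->F->plug->F

F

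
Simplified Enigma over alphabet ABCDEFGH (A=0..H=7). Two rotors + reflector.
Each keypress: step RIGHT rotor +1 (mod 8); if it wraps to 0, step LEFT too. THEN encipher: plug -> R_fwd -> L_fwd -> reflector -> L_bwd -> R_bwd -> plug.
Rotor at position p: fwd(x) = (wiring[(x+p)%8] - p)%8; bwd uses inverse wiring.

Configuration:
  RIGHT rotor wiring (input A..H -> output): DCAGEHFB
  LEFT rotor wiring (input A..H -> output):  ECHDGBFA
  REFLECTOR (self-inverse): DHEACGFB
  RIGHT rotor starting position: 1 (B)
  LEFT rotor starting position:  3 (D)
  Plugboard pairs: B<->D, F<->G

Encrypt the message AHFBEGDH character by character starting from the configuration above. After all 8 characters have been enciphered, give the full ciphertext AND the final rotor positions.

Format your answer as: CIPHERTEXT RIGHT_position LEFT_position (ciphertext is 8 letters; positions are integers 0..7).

Answer: BEHEBHGD 1 4

Derivation:
Char 1 ('A'): step: R->2, L=3; A->plug->A->R->G->L->H->refl->B->L'->F->R'->D->plug->B
Char 2 ('H'): step: R->3, L=3; H->plug->H->R->F->L->B->refl->H->L'->G->R'->E->plug->E
Char 3 ('F'): step: R->4, L=3; F->plug->G->R->E->L->F->refl->G->L'->C->R'->H->plug->H
Char 4 ('B'): step: R->5, L=3; B->plug->D->R->G->L->H->refl->B->L'->F->R'->E->plug->E
Char 5 ('E'): step: R->6, L=3; E->plug->E->R->C->L->G->refl->F->L'->E->R'->D->plug->B
Char 6 ('G'): step: R->7, L=3; G->plug->F->R->F->L->B->refl->H->L'->G->R'->H->plug->H
Char 7 ('D'): step: R->0, L->4 (L advanced); D->plug->B->R->C->L->B->refl->H->L'->H->R'->F->plug->G
Char 8 ('H'): step: R->1, L=4; H->plug->H->R->C->L->B->refl->H->L'->H->R'->B->plug->D
Final: ciphertext=BEHEBHGD, RIGHT=1, LEFT=4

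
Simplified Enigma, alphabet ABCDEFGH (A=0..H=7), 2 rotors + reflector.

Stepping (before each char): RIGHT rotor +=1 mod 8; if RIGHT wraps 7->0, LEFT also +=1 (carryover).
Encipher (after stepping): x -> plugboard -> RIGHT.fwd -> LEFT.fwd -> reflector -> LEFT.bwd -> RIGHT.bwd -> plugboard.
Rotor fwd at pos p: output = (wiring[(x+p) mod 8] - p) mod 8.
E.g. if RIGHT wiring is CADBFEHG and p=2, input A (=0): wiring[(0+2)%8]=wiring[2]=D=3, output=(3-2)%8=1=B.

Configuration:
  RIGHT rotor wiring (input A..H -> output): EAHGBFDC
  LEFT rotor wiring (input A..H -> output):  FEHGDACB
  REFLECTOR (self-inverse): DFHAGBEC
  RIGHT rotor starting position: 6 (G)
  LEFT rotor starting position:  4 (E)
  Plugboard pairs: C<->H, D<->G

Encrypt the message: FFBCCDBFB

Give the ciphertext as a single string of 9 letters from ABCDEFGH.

Char 1 ('F'): step: R->7, L=4; F->plug->F->R->C->L->G->refl->E->L'->B->R'->C->plug->H
Char 2 ('F'): step: R->0, L->5 (L advanced); F->plug->F->R->F->L->C->refl->H->L'->E->R'->A->plug->A
Char 3 ('B'): step: R->1, L=5; B->plug->B->R->G->L->B->refl->F->L'->B->R'->G->plug->D
Char 4 ('C'): step: R->2, L=5; C->plug->H->R->G->L->B->refl->F->L'->B->R'->E->plug->E
Char 5 ('C'): step: R->3, L=5; C->plug->H->R->E->L->H->refl->C->L'->F->R'->G->plug->D
Char 6 ('D'): step: R->4, L=5; D->plug->G->R->D->L->A->refl->D->L'->A->R'->E->plug->E
Char 7 ('B'): step: R->5, L=5; B->plug->B->R->G->L->B->refl->F->L'->B->R'->G->plug->D
Char 8 ('F'): step: R->6, L=5; F->plug->F->R->A->L->D->refl->A->L'->D->R'->G->plug->D
Char 9 ('B'): step: R->7, L=5; B->plug->B->R->F->L->C->refl->H->L'->E->R'->H->plug->C

Answer: HADEDEDDC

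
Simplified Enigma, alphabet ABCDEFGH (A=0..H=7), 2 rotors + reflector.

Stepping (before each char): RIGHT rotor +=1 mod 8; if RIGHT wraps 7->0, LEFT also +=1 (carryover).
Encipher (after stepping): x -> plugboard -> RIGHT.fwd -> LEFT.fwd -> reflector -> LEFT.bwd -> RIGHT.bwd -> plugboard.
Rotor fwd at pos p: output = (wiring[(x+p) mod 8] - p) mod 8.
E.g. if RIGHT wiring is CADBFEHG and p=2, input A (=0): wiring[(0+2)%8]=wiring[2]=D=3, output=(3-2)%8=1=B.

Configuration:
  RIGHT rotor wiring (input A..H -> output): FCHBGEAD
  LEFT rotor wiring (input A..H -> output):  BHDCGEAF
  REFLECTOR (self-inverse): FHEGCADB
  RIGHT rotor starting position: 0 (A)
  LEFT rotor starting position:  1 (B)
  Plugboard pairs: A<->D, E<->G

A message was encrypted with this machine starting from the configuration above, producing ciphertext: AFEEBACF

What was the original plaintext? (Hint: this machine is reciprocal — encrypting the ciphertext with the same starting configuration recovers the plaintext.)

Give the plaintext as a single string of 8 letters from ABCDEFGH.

Answer: EGBADEFD

Derivation:
Char 1 ('A'): step: R->1, L=1; A->plug->D->R->F->L->H->refl->B->L'->C->R'->G->plug->E
Char 2 ('F'): step: R->2, L=1; F->plug->F->R->B->L->C->refl->E->L'->G->R'->E->plug->G
Char 3 ('E'): step: R->3, L=1; E->plug->G->R->H->L->A->refl->F->L'->D->R'->B->plug->B
Char 4 ('E'): step: R->4, L=1; E->plug->G->R->D->L->F->refl->A->L'->H->R'->D->plug->A
Char 5 ('B'): step: R->5, L=1; B->plug->B->R->D->L->F->refl->A->L'->H->R'->A->plug->D
Char 6 ('A'): step: R->6, L=1; A->plug->D->R->E->L->D->refl->G->L'->A->R'->G->plug->E
Char 7 ('C'): step: R->7, L=1; C->plug->C->R->D->L->F->refl->A->L'->H->R'->F->plug->F
Char 8 ('F'): step: R->0, L->2 (L advanced); F->plug->F->R->E->L->G->refl->D->L'->F->R'->A->plug->D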